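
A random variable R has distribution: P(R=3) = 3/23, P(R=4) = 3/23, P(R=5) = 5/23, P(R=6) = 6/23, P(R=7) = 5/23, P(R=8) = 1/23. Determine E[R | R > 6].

P(R > 6) = 6/23.
Σ over the event: 7·5/23 + 8·1/23 = 43/23.
E[R | R > 6] = (43/23) / (6/23) = 43/6.

43/6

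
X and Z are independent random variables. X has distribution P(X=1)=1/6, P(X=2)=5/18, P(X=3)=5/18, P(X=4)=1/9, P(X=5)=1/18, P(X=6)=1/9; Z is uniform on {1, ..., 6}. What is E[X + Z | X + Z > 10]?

P(X + Z > 10) = 5/108.
Summing (X+Z)·P(x,y) over outcomes with X + Z > 10 gives 19/36.
E[X + Z | X + Z > 10] = (19/36) / (5/108) = 57/5.

57/5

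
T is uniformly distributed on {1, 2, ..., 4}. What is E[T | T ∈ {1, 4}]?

P(T ∈ {1, 4}) = 1/2.
Σ over the event: 1·1/4 + 4·1/4 = 5/4.
E[T | T ∈ {1, 4}] = (5/4) / (1/2) = 5/2.

5/2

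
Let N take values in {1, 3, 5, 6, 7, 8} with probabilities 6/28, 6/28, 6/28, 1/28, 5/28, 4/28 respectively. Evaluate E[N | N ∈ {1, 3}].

P(N ∈ {1, 3}) = 3/7.
Σ over the event: 1·3/14 + 3·3/14 = 6/7.
E[N | N ∈ {1, 3}] = (6/7) / (3/7) = 2.

2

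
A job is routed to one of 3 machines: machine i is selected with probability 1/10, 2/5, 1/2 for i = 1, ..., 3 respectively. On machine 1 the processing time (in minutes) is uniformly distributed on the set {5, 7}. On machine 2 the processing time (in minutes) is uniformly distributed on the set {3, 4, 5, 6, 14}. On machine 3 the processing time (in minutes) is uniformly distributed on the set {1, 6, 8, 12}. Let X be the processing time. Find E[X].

1307/200

E[X | machine 1] = (5+7)/2 = 6.
E[X | machine 2] = (3+4+5+6+14)/5 = 32/5.
E[X | machine 3] = (1+6+8+12)/4 = 27/4.
By the law of total expectation,
E[X] = (1/10)·(6) + (2/5)·(32/5) + (1/2)·(27/4) = 1307/200.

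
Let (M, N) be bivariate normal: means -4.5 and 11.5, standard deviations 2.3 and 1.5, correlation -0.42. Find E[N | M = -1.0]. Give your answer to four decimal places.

The regression of N on M has slope ρ·σ_N/σ_M and passes through (μ_M, μ_N).
E[N | M=-1.0] = 11.5 + (-0.42)·(1.5/2.3)·(-1.0 − (-4.5)) = 11.5 + (-0.27391)·(3.5) = 10.5413.

10.5413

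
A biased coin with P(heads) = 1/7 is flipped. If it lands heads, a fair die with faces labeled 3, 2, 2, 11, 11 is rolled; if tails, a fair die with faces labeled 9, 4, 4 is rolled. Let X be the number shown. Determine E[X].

199/35

E[X | heads] = (3+2+2+11+11)/5 = 29/5.
E[X | tails] = (9+4+4)/3 = 17/3.
By the law of total expectation,
E[X] = (1/7)·(29/5) + (6/7)·(17/3) = 199/35.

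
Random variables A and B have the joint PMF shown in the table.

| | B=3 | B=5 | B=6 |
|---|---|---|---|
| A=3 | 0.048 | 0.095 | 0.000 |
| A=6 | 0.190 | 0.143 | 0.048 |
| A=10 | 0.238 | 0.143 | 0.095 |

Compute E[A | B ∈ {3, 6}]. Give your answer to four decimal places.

7.9192

P(B ∈ {3, 6}) = 0.619.
Σ A·P over the event = 3·(0.048) + 6·(0.190) + 6·(0.048) + 10·(0.238) + 10·(0.095) = 4.902.
E[A | B ∈ {3, 6}] = (4.902) / (0.619) = 7.9192.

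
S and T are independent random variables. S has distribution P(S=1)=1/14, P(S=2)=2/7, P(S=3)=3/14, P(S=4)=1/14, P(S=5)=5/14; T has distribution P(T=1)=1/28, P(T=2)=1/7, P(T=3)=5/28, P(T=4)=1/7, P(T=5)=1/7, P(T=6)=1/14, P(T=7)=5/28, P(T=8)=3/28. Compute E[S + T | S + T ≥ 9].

P(S + T ≥ 9) = 169/392.
Summing (S+T)·P(x,y) over outcomes with S + T ≥ 9 gives 881/196.
E[S + T | S + T ≥ 9] = (881/196) / (169/392) = 1762/169.

1762/169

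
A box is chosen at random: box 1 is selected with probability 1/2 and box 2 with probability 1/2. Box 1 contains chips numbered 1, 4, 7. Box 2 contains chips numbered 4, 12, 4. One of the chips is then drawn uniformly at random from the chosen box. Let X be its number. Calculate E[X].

E[X | box 1] = (1+4+7)/3 = 4.
E[X | box 2] = (4+12+4)/3 = 20/3.
E[X] = (1/2)·(4) + (1/2)·(20/3) = 16/3.

16/3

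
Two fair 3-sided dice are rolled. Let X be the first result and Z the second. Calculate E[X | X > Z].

8/3

Outcomes with X > Z: (2,1), (3,1), (3,2), each with probability 1/9.
E[X | X > Z] = (2 + 3 + 3) / 3 = 8/3.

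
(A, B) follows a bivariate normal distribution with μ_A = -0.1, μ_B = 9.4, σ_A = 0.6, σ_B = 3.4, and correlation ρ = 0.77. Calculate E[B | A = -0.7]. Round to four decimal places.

6.7820

For a bivariate normal, E[B | A=x] = μ_B + ρ·(σ_B/σ_A)·(x − μ_A).
E[B | A=-0.7] = 9.4 + (0.77)·(3.4/0.6)·(-0.7 − (-0.1)) = 9.4 + (4.3633)·(-0.6) = 6.7820.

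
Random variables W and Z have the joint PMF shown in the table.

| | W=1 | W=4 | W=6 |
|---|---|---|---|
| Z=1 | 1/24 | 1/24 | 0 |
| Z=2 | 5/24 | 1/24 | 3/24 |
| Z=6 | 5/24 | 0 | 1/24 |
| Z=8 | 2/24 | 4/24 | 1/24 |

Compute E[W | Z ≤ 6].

43/17

P(Z ≤ 6) = 17/24.
Σ W·P over the event = 1·(1/24) + 1·(5/24) + 1·(5/24) + 4·(1/24) + 4·(1/24) + 6·(3/24) + 6·(1/24) = 43/24.
E[W | Z ≤ 6] = (43/24) / (17/24) = 43/17.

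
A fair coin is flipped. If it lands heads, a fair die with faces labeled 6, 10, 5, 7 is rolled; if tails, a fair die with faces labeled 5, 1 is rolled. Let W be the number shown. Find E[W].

E[W | heads] = (6+10+5+7)/4 = 7.
E[W | tails] = (5+1)/2 = 3.
By the law of total expectation,
E[W] = (1/2)·(7) + (1/2)·(3) = 5.

5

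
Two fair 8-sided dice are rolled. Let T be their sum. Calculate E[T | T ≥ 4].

P(T ≥ 4) = 61/64.
E[T | T ≥ 4] = (71/8) / (61/64) = 568/61.

568/61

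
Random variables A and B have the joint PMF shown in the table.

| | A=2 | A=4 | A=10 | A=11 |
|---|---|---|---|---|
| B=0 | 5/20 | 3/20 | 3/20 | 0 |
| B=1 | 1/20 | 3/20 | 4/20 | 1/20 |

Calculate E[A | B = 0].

52/11

P(B = 0) = 11/20.
Summing A·P(A=x,B=y) over the conditioning event gives 13/5.
E[A | B = 0] = (13/5) / (11/20) = 52/11.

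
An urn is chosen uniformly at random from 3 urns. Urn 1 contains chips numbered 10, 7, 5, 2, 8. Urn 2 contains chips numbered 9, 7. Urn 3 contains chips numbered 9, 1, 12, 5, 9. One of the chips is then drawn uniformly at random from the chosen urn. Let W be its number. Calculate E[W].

36/5

E[W | urn 1] = (10+7+5+2+8)/5 = 32/5.
E[W | urn 2] = (9+7)/2 = 8.
E[W | urn 3] = (9+1+12+5+9)/5 = 36/5.
By the law of total expectation,
E[W] = (1/3)·(32/5) + (1/3)·(8) + (1/3)·(36/5) = 36/5.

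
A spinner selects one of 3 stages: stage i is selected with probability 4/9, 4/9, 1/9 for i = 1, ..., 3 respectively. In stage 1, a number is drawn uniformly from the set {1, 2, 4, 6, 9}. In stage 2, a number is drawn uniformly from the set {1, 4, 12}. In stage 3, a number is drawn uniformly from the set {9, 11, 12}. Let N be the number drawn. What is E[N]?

764/135

E[N | stage 1] = (1+2+4+6+9)/5 = 22/5.
E[N | stage 2] = (1+4+12)/3 = 17/3.
E[N | stage 3] = (9+11+12)/3 = 32/3.
By the law of total expectation,
E[N] = (4/9)·(22/5) + (4/9)·(17/3) + (1/9)·(32/3) = 764/135.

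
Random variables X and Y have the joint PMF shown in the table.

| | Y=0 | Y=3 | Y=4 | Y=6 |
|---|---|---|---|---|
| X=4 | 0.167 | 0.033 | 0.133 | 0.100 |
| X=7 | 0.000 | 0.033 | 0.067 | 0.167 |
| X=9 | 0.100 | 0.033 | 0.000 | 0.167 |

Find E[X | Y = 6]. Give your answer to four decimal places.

P(Y = 6) = 0.434.
Σ X·P over the event = 4·(0.100) + 7·(0.167) + 9·(0.167) = 3.072.
E[X | Y = 6] = (3.072) / (0.434) = 7.0783.

7.0783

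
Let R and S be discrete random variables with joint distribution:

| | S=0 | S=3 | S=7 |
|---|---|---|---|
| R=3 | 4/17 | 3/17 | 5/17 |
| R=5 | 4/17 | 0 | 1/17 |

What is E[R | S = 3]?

P(S = 3) = 3/17.
Σ R·P over the event = 3·(3/17) = 9/17.
E[R | S = 3] = (9/17) / (3/17) = 3.

3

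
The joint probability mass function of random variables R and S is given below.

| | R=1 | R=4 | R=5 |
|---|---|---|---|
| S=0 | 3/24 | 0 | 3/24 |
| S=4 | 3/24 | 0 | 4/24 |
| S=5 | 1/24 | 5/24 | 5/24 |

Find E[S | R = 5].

P(R = 5) = 1/2.
Σ S·P over the event = 0·(3/24) + 4·(4/24) + 5·(5/24) = 41/24.
E[S | R = 5] = (41/24) / (1/2) = 41/12.

41/12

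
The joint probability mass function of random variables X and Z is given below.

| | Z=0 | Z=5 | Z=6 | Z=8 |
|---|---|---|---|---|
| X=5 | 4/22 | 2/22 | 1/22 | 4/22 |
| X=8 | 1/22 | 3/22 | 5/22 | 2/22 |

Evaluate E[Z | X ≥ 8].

P(X ≥ 8) = 1/2.
Σ Z·P over the event = 0·(1/22) + 5·(3/22) + 6·(5/22) + 8·(2/22) = 61/22.
E[Z | X ≥ 8] = (61/22) / (1/2) = 61/11.

61/11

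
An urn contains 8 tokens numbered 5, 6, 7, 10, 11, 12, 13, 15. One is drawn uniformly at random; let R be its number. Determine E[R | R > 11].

P(R > 11) = 3/8.
Σ over the event: 12·1/8 + 13·1/8 + 15·1/8 = 5.
E[R | R > 11] = (5) / (3/8) = 40/3.

40/3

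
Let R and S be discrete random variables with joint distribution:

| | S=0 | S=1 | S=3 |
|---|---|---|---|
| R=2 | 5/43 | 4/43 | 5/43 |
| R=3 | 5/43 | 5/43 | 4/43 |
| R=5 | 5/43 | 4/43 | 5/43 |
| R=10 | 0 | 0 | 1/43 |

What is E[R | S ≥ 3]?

19/5

P(S ≥ 3) = 15/43.
Σ R·P over the event = 2·(5/43) + 3·(4/43) + 5·(5/43) + 10·(1/43) = 57/43.
E[R | S ≥ 3] = (57/43) / (15/43) = 19/5.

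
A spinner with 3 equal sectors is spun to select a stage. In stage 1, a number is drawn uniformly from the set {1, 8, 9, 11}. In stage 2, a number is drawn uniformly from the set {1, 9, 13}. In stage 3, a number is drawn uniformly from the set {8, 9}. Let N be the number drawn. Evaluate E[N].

E[N | stage 1] = (1+8+9+11)/4 = 29/4.
E[N | stage 2] = (1+9+13)/3 = 23/3.
E[N | stage 3] = (8+9)/2 = 17/2.
By the law of total expectation,
E[N] = (1/3)·(29/4) + (1/3)·(23/3) + (1/3)·(17/2) = 281/36.

281/36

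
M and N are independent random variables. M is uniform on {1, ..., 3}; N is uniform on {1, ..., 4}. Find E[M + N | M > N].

4

Outcomes with M > N: (2,1), (3,1), (3,2), each with probability 1/12.
E[M + N | M > N] = (3 + 4 + 5) / 3 = 4.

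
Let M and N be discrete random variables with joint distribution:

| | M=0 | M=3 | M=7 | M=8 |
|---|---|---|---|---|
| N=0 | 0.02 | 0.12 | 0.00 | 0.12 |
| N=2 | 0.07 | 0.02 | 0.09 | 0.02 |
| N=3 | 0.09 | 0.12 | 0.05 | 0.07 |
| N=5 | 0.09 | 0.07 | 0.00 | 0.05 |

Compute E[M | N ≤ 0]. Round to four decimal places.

5.0769

P(N ≤ 0) = 0.26.
Σ M·P over the event = 0·(0.02) + 3·(0.12) + 8·(0.12) = 1.32.
E[M | N ≤ 0] = (1.32) / (0.26) = 5.0769.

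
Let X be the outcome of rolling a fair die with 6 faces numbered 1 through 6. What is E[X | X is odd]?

Given X is odd, X is equally likely to be any of {1, 3, 5}.
E[X | X is odd] = (1 + 3 + 5) / 3 = 3.

3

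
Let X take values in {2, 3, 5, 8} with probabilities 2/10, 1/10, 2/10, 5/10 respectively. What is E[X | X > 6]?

P(X > 6) = 1/2.
Σ over the event: 8·1/2 = 4.
E[X | X > 6] = (4) / (1/2) = 8.

8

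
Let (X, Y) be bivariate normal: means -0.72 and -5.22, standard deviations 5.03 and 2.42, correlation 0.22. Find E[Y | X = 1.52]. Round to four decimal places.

The regression of Y on X has slope ρ·σ_Y/σ_X and passes through (μ_X, μ_Y).
E[Y | X=1.52] = -5.22 + (0.22)·(2.42/5.03)·(1.52 − (-0.72)) = -5.22 + (0.10584)·(2.24) = -4.9829.

-4.9829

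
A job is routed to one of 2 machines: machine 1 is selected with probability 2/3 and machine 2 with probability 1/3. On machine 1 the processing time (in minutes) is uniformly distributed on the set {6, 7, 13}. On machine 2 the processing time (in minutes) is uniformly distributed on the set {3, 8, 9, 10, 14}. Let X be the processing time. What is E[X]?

392/45

E[X | machine 1] = (6+7+13)/3 = 26/3.
E[X | machine 2] = (3+8+9+10+14)/5 = 44/5.
By the law of total expectation,
E[X] = (2/3)·(26/3) + (1/3)·(44/5) = 392/45.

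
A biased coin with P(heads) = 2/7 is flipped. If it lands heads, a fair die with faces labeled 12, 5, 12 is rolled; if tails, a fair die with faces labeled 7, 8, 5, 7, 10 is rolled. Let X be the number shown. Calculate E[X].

E[X | heads] = (12+5+12)/3 = 29/3.
E[X | tails] = (7+8+5+7+10)/5 = 37/5.
E[X] = (2/7)·(29/3) + (5/7)·(37/5) = 169/21.

169/21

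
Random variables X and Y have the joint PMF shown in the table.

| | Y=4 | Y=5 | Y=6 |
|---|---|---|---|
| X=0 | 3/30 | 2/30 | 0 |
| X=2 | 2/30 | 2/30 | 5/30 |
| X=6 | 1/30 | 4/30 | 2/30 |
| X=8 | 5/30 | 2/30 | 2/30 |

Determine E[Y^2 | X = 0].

P(X = 0) = 1/6.
Σ Y^2·P over the event = 16·(3/30) + 25·(2/30) = 49/15.
E[Y^2 | X = 0] = (49/15) / (1/6) = 98/5.

98/5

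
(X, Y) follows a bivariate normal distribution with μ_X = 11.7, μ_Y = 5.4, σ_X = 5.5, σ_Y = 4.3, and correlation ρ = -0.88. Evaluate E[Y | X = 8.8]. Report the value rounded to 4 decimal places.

For a bivariate normal, E[Y | X=x] = μ_Y + ρ·(σ_Y/σ_X)·(x − μ_X).
E[Y | X=8.8] = 5.4 + (-0.88)·(4.3/5.5)·(8.8 − (11.7)) = 5.4 + (-0.688)·(-2.9) = 7.3952.

7.3952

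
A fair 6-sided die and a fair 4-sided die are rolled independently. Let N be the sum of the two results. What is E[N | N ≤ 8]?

P(N ≤ 8) = 7/8.
Σ over the event: 2·1/24 + 3·1/12 + 4·1/8 + 5·1/6 + 6·1/6 + 7·1/6 + 8·1/8 = 29/6.
E[N | N ≤ 8] = (29/6) / (7/8) = 116/21.

116/21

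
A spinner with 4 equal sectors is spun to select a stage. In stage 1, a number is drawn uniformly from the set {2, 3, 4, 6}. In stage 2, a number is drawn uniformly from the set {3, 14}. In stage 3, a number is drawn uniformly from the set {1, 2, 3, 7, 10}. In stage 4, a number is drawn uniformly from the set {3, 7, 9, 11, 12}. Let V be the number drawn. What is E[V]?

101/16

E[V | stage 1] = (2+3+4+6)/4 = 15/4.
E[V | stage 2] = (3+14)/2 = 17/2.
E[V | stage 3] = (1+2+3+7+10)/5 = 23/5.
E[V | stage 4] = (3+7+9+11+12)/5 = 42/5.
By the law of total expectation,
E[V] = (1/4)·(15/4) + (1/4)·(17/2) + (1/4)·(23/5) + (1/4)·(42/5) = 101/16.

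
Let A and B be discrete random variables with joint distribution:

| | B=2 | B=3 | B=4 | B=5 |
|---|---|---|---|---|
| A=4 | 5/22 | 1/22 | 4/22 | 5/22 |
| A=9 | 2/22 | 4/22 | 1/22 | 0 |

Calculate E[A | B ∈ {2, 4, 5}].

83/17

P(B ∈ {2, 4, 5}) = 17/22.
Σ A·P over the event = 4·(5/22) + 4·(4/22) + 4·(5/22) + 9·(2/22) + 9·(1/22) = 83/22.
E[A | B ∈ {2, 4, 5}] = (83/22) / (17/22) = 83/17.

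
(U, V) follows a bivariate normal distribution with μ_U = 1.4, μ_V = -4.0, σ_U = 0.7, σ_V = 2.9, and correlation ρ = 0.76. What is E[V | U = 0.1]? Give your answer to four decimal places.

The regression of V on U has slope ρ·σ_V/σ_U and passes through (μ_U, μ_V).
E[V | U=0.1] = -4.0 + (0.76)·(2.9/0.7)·(0.1 − (1.4)) = -4.0 + (3.14857)·(-1.3) = -8.0931.

-8.0931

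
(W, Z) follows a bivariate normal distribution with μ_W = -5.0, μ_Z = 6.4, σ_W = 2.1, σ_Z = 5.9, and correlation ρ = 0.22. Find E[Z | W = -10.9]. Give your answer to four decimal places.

2.7532

For a bivariate normal, E[Z | W=x] = μ_Z + ρ·(σ_Z/σ_W)·(x − μ_W).
E[Z | W=-10.9] = 6.4 + (0.22)·(5.9/2.1)·(-10.9 − (-5.0)) = 6.4 + (0.6181)·(-5.9) = 2.7532.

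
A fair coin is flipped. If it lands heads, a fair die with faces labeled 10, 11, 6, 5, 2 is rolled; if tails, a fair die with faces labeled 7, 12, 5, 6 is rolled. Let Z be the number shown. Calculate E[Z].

E[Z | heads] = (10+11+6+5+2)/5 = 34/5.
E[Z | tails] = (7+12+5+6)/4 = 15/2.
By the law of total expectation,
E[Z] = (1/2)·(34/5) + (1/2)·(15/2) = 143/20.

143/20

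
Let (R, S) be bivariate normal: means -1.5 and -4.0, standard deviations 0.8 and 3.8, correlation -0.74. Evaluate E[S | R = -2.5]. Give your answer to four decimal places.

-0.4850

For a bivariate normal, E[S | R=x] = μ_S + ρ·(σ_S/σ_R)·(x − μ_R).
E[S | R=-2.5] = -4.0 + (-0.74)·(3.8/0.8)·(-2.5 − (-1.5)) = -4.0 + (-3.515)·(-1) = -0.4850.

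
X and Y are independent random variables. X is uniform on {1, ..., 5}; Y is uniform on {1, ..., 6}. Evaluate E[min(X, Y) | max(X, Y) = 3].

Outcomes with max(X, Y) = 3: (1,3), (2,3), (3,1), (3,2), (3,3), each with probability 1/30.
E[min(X, Y) | max(X, Y) = 3] = (1 + 2 + 1 + 2 + 3) / 5 = 9/5.

9/5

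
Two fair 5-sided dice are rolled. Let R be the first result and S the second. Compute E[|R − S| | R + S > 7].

1

Outcomes with R + S > 7: (3,5), (4,4), (4,5), (5,3), (5,4), (5,5), each with probability 1/25.
E[|R − S| | R + S > 7] = (2 + 0 + 1 + 2 + 1 + 0) / 6 = 1.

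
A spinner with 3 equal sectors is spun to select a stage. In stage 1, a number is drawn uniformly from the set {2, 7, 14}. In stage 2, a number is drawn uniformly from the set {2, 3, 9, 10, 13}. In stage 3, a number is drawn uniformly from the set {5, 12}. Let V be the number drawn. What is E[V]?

707/90

E[V | stage 1] = (2+7+14)/3 = 23/3.
E[V | stage 2] = (2+3+9+10+13)/5 = 37/5.
E[V | stage 3] = (5+12)/2 = 17/2.
By the law of total expectation,
E[V] = (1/3)·(23/3) + (1/3)·(37/5) + (1/3)·(17/2) = 707/90.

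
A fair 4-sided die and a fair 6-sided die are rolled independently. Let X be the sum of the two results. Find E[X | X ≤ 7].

46/9

P(X ≤ 7) = 3/4.
Σ over the event: 2·1/24 + 3·1/12 + 4·1/8 + 5·1/6 + 6·1/6 + 7·1/6 = 23/6.
E[X | X ≤ 7] = (23/6) / (3/4) = 46/9.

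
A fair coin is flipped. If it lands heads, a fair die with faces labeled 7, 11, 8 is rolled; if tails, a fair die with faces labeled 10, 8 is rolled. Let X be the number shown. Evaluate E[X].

53/6

E[X | heads] = (7+11+8)/3 = 26/3.
E[X | tails] = (10+8)/2 = 9.
By the law of total expectation,
E[X] = (1/2)·(26/3) + (1/2)·(9) = 53/6.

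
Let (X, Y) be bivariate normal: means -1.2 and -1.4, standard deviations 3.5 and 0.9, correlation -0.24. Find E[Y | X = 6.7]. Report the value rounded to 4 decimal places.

E[Y | X=x] = μ_Y + ρ(σ_Y/σ_X)(x − μ_X) for jointly normal variables.
E[Y | X=6.7] = -1.4 + (-0.24)·(0.9/3.5)·(6.7 − (-1.2)) = -1.4 + (-0.061714)·(7.9) = -1.8875.

-1.8875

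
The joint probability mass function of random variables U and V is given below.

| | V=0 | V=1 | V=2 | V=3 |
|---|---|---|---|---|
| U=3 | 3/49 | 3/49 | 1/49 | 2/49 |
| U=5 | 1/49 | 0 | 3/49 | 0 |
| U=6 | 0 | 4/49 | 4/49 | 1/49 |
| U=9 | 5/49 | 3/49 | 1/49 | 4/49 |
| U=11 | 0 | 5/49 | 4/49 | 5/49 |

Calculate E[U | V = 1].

23/3

P(V = 1) = 15/49.
Σ U·P over the event = 3·(3/49) + 6·(4/49) + 9·(3/49) + 11·(5/49) = 115/49.
E[U | V = 1] = (115/49) / (15/49) = 23/3.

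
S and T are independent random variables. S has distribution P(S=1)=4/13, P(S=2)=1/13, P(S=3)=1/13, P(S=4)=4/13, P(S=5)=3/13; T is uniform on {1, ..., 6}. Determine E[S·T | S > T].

P(S > T) = 9/26.
Summing ST·P(x,y) over outcomes with S > T gives 257/78.
E[S·T | S > T] = (257/78) / (9/26) = 257/27.

257/27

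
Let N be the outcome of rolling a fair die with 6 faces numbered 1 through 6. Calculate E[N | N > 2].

9/2

Given N > 2, N is equally likely to be any of {3, 4, 5, 6}.
E[N | N > 2] = (3 + 4 + 5 + 6) / 4 = 9/2.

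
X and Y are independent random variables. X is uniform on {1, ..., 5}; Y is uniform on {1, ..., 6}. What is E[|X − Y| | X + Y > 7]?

Outcomes with X + Y > 7: (2,6), (3,5), (3,6), (4,4), (4,5), (4,6), (5,3), (5,4), (5,5), (5,6), each with probability 1/30.
E[|X − Y| | X + Y > 7] = (4 + 2 + 3 + 0 + 1 + 2 + 2 + 1 + 0 + 1) / 10 = 8/5.

8/5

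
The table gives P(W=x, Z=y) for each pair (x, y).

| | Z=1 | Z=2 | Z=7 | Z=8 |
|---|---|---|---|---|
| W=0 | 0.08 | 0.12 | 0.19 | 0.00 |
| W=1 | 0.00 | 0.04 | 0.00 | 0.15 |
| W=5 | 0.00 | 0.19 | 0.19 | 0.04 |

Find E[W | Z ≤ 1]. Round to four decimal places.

P(Z ≤ 1) = 0.08.
Σ W·P over the event = 0·(0.08) = 0.00.
E[W | Z ≤ 1] = (0.00) / (0.08) = 0.0000.

0.0000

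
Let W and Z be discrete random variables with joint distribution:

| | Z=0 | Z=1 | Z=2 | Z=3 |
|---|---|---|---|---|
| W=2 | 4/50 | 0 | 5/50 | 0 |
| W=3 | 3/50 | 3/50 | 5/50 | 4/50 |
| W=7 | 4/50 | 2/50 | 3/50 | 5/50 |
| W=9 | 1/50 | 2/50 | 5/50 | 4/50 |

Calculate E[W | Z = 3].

P(Z = 3) = 13/50.
Σ W·P over the event = 3·(4/50) + 7·(5/50) + 9·(4/50) = 83/50.
E[W | Z = 3] = (83/50) / (13/50) = 83/13.

83/13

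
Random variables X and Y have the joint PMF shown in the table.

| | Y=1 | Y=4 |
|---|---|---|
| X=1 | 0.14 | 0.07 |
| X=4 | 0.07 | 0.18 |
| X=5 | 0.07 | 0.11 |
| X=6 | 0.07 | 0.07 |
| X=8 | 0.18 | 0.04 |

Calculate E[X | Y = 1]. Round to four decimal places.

P(Y = 1) = 0.53.
Σ X·P over the event = 1·(0.14) + 4·(0.07) + 5·(0.07) + 6·(0.07) + 8·(0.18) = 2.63.
E[X | Y = 1] = (2.63) / (0.53) = 4.9623.

4.9623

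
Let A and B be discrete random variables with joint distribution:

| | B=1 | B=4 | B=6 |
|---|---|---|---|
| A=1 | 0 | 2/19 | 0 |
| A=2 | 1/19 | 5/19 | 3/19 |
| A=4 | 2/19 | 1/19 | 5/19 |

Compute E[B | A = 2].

13/3

P(A = 2) = 9/19.
Σ B·P over the event = 1·(1/19) + 4·(5/19) + 6·(3/19) = 39/19.
E[B | A = 2] = (39/19) / (9/19) = 13/3.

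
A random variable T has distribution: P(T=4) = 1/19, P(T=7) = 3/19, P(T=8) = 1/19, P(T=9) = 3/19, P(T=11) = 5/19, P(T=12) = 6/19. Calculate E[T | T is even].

P(T is even) = 8/19.
Σ over the event: 4·1/19 + 8·1/19 + 12·6/19 = 84/19.
E[T | T is even] = (84/19) / (8/19) = 21/2.

21/2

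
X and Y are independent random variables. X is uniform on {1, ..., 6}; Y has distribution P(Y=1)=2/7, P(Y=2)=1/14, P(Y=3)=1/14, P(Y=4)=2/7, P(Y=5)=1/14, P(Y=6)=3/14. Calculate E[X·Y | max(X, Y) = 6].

558/29

P(max(X, Y) = 6) = 29/84.
Summing XY·P(x,y) over outcomes with max(X, Y) = 6 gives 93/14.
E[X·Y | max(X, Y) = 6] = (93/14) / (29/84) = 558/29.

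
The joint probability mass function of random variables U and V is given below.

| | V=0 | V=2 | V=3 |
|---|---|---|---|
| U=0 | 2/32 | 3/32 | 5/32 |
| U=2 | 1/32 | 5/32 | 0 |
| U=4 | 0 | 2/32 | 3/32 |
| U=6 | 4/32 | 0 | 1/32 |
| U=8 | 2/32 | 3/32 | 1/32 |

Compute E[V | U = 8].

P(U = 8) = 3/16.
Summing V·P(U=x,V=y) over the conditioning event gives 9/32.
E[V | U = 8] = (9/32) / (3/16) = 3/2.

3/2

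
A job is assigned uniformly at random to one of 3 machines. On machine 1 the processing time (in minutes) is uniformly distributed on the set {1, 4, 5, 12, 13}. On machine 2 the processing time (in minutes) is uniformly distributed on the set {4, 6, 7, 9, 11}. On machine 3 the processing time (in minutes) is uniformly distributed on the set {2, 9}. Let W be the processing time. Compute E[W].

199/30

E[W | machine 1] = (1+4+5+12+13)/5 = 7.
E[W | machine 2] = (4+6+7+9+11)/5 = 37/5.
E[W | machine 3] = (2+9)/2 = 11/2.
E[W] = (1/3)·(7) + (1/3)·(37/5) + (1/3)·(11/2) = 199/30.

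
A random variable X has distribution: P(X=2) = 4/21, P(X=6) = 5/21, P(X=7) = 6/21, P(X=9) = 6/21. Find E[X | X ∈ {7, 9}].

P(X ∈ {7, 9}) = 4/7.
Σ over the event: 7·2/7 + 9·2/7 = 32/7.
E[X | X ∈ {7, 9}] = (32/7) / (4/7) = 8.

8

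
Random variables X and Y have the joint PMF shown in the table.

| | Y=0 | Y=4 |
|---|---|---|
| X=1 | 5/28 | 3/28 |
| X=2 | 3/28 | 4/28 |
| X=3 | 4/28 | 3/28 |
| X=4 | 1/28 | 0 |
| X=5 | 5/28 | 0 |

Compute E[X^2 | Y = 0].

P(Y = 0) = 9/14.
Σ X^2·P over the event = 1·(5/28) + 4·(3/28) + 9·(4/28) + 16·(1/28) + 25·(5/28) = 97/14.
E[X^2 | Y = 0] = (97/14) / (9/14) = 97/9.

97/9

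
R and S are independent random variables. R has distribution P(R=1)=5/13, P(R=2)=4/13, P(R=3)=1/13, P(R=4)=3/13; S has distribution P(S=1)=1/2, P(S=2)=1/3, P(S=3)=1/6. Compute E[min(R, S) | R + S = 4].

P(R + S = 4) = 8/39.
Summing min(R,S)·P(x,y) over outcomes with R + S = 4 gives 4/13.
E[min(R, S) | R + S = 4] = (4/13) / (8/39) = 3/2.

3/2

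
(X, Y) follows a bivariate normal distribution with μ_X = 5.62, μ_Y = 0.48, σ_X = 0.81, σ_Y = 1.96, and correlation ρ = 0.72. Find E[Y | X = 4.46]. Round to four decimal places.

E[Y | X=x] = μ_Y + ρ(σ_Y/σ_X)(x − μ_X) for jointly normal variables.
E[Y | X=4.46] = 0.48 + (0.72)·(1.96/0.81)·(4.46 − (5.62)) = 0.48 + (1.7422)·(-1.16) = -1.5410.

-1.5410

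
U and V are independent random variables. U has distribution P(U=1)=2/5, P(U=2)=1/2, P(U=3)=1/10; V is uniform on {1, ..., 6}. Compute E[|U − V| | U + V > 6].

P(U + V > 6) = 17/60.
Summing |U−V|·P(x,y) over outcomes with U + V > 6 gives 61/60.
E[|U − V| | U + V > 6] = (61/60) / (17/60) = 61/17.

61/17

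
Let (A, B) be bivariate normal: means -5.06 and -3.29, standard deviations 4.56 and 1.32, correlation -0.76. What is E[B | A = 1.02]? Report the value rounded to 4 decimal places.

For a bivariate normal, E[B | A=x] = μ_B + ρ·(σ_B/σ_A)·(x − μ_A).
E[B | A=1.02] = -3.29 + (-0.76)·(1.32/4.56)·(1.02 − (-5.06)) = -3.29 + (-0.22)·(6.08) = -4.6276.

-4.6276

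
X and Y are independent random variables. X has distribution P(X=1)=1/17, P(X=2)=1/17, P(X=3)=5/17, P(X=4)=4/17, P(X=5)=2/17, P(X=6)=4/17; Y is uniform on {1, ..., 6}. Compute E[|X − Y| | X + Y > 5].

P(X + Y > 5) = 27/34.
Summing |X−Y|·P(x,y) over outcomes with X + Y > 5 gives 77/51.
E[|X − Y| | X + Y > 5] = (77/51) / (27/34) = 154/81.

154/81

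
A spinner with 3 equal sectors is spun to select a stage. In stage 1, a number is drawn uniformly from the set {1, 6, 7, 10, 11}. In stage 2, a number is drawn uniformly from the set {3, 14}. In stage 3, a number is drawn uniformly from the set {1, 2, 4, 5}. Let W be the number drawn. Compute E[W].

37/6

E[W | stage 1] = (1+6+7+10+11)/5 = 7.
E[W | stage 2] = (3+14)/2 = 17/2.
E[W | stage 3] = (1+2+4+5)/4 = 3.
E[W] = (1/3)·(7) + (1/3)·(17/2) + (1/3)·(3) = 37/6.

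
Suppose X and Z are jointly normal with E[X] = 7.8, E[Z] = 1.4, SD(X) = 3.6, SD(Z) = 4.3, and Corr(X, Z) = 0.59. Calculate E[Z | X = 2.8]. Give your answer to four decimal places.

The regression of Z on X has slope ρ·σ_Z/σ_X and passes through (μ_X, μ_Z).
E[Z | X=2.8] = 1.4 + (0.59)·(4.3/3.6)·(2.8 − (7.8)) = 1.4 + (0.70472)·(-5) = -2.1236.

-2.1236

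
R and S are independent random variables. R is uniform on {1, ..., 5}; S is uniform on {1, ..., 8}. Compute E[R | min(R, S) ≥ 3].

P(min(R, S) ≥ 3) = 9/20.
Summing R·P(x,y) over outcomes with min(R, S) ≥ 3 gives 9/5.
E[R | min(R, S) ≥ 3] = (9/5) / (9/20) = 4.

4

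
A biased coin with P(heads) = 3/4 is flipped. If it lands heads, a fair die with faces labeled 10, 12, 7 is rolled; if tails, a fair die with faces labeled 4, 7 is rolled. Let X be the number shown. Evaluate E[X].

69/8

E[X | heads] = (10+12+7)/3 = 29/3.
E[X | tails] = (4+7)/2 = 11/2.
E[X] = (3/4)·(29/3) + (1/4)·(11/2) = 69/8.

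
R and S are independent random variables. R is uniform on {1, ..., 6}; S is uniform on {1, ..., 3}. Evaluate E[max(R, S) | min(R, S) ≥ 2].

41/10

Outcomes with min(R, S) ≥ 2: (2,2), (2,3), (3,2), (3,3), (4,2), (4,3), (5,2), (5,3), (6,2), (6,3), each with probability 1/18.
E[max(R, S) | min(R, S) ≥ 2] = (2 + 3 + 3 + 3 + 4 + 4 + 5 + 5 + 6 + 6) / 10 = 41/10.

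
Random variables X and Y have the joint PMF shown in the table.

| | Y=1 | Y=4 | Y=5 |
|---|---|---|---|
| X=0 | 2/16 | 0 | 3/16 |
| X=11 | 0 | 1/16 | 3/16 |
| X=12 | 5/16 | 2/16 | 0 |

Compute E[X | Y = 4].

P(Y = 4) = 3/16.
Σ X·P over the event = 11·(1/16) + 12·(2/16) = 35/16.
E[X | Y = 4] = (35/16) / (3/16) = 35/3.

35/3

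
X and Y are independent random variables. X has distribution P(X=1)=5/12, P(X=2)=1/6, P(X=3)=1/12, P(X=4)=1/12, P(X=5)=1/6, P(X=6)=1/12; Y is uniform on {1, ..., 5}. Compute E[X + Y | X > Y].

69/10

P(X > Y) = 1/3.
Summing (X+Y)·P(x,y) over outcomes with X > Y gives 23/10.
E[X + Y | X > Y] = (23/10) / (1/3) = 69/10.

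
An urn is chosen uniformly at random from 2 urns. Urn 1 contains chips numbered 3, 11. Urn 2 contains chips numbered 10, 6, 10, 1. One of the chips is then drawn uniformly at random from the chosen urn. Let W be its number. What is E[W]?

E[W | urn 1] = (3+11)/2 = 7.
E[W | urn 2] = (10+6+10+1)/4 = 27/4.
By the law of total expectation,
E[W] = (1/2)·(7) + (1/2)·(27/4) = 55/8.

55/8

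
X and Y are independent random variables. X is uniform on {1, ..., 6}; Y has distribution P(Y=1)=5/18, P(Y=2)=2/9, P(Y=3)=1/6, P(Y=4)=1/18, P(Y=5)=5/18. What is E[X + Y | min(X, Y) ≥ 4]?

59/6

P(min(X, Y) ≥ 4) = 1/6.
Summing (X+Y)·P(x,y) over outcomes with min(X, Y) ≥ 4 gives 59/36.
E[X + Y | min(X, Y) ≥ 4] = (59/36) / (1/6) = 59/6.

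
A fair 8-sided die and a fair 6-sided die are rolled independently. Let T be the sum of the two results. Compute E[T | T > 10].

12

P(T > 10) = 5/24.
Σ over the event: 11·1/12 + 12·1/16 + 13·1/24 + 14·1/48 = 5/2.
E[T | T > 10] = (5/2) / (5/24) = 12.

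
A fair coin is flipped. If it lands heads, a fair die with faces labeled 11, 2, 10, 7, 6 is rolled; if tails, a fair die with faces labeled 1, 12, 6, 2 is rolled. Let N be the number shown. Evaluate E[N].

E[N | heads] = (11+2+10+7+6)/5 = 36/5.
E[N | tails] = (1+12+6+2)/4 = 21/4.
By the law of total expectation,
E[N] = (1/2)·(36/5) + (1/2)·(21/4) = 249/40.

249/40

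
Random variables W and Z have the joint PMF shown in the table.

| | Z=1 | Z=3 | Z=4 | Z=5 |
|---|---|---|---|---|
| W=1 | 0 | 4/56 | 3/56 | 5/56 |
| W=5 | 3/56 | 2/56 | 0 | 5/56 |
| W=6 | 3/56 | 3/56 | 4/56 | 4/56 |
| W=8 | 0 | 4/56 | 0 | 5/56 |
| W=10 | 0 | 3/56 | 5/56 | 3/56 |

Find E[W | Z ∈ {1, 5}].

157/28

P(Z ∈ {1, 5}) = 1/2.
Σ W·P over the event = 1·(5/56) + 5·(3/56) + 5·(5/56) + 6·(3/56) + 6·(4/56) + 8·(5/56) + 10·(3/56) = 157/56.
E[W | Z ∈ {1, 5}] = (157/56) / (1/2) = 157/28.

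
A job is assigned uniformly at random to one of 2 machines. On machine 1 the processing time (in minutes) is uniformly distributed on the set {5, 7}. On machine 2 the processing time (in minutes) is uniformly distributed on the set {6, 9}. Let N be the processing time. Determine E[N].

27/4

E[N | machine 1] = (5+7)/2 = 6.
E[N | machine 2] = (6+9)/2 = 15/2.
E[N] = (1/2)·(6) + (1/2)·(15/2) = 27/4.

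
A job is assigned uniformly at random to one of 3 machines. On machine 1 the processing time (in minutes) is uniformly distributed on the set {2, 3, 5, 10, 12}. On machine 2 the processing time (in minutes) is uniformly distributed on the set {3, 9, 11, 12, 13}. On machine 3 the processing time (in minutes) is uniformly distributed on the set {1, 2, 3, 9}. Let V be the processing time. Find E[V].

E[V | machine 1] = (2+3+5+10+12)/5 = 32/5.
E[V | machine 2] = (3+9+11+12+13)/5 = 48/5.
E[V | machine 3] = (1+2+3+9)/4 = 15/4.
By the law of total expectation,
E[V] = (1/3)·(32/5) + (1/3)·(48/5) + (1/3)·(15/4) = 79/12.

79/12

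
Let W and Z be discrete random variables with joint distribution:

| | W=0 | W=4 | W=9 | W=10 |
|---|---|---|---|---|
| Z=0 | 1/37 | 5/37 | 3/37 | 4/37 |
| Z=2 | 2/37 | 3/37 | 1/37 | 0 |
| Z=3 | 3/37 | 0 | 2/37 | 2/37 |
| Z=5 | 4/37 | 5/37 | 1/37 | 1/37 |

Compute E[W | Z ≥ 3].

77/18

P(Z ≥ 3) = 18/37.
Summing W·P(W=x,Z=y) over the conditioning event gives 77/37.
E[W | Z ≥ 3] = (77/37) / (18/37) = 77/18.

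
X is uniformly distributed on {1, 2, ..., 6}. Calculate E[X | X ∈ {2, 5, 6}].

P(X ∈ {2, 5, 6}) = 1/2.
Σ over the event: 2·1/6 + 5·1/6 + 6·1/6 = 13/6.
E[X | X ∈ {2, 5, 6}] = (13/6) / (1/2) = 13/3.

13/3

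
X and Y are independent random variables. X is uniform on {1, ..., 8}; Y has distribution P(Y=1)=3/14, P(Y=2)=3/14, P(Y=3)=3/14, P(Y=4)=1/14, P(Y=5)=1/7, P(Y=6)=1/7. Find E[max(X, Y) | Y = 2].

37/8

P(Y = 2) = 3/14.
Summing max(X,Y)·P(x,y) over outcomes with Y = 2 gives 111/112.
E[max(X, Y) | Y = 2] = (111/112) / (3/14) = 37/8.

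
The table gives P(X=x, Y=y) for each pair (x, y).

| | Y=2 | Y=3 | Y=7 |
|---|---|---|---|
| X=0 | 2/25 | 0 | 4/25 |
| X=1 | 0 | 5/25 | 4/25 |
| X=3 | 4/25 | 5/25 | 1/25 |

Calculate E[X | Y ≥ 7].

7/9

P(Y ≥ 7) = 9/25.
Σ X·P over the event = 0·(4/25) + 1·(4/25) + 3·(1/25) = 7/25.
E[X | Y ≥ 7] = (7/25) / (9/25) = 7/9.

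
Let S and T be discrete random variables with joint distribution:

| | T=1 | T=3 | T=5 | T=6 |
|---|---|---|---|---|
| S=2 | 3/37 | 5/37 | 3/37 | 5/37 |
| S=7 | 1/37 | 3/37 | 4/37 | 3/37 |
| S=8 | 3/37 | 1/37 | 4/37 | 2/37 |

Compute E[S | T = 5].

P(T = 5) = 11/37.
Σ S·P over the event = 2·(3/37) + 7·(4/37) + 8·(4/37) = 66/37.
E[S | T = 5] = (66/37) / (11/37) = 6.

6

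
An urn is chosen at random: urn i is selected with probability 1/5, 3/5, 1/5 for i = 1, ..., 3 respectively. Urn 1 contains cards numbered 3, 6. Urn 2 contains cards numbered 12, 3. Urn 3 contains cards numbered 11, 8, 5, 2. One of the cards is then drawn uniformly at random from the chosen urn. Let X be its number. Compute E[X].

67/10

E[X | urn 1] = (3+6)/2 = 9/2.
E[X | urn 2] = (12+3)/2 = 15/2.
E[X | urn 3] = (11+8+5+2)/4 = 13/2.
By the law of total expectation,
E[X] = (1/5)·(9/2) + (3/5)·(15/2) + (1/5)·(13/2) = 67/10.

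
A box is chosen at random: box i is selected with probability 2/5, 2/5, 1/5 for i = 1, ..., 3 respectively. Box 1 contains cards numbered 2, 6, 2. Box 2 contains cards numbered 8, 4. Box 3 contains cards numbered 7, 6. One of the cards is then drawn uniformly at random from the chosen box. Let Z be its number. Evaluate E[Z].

E[Z | box 1] = (2+6+2)/3 = 10/3.
E[Z | box 2] = (8+4)/2 = 6.
E[Z | box 3] = (7+6)/2 = 13/2.
By the law of total expectation,
E[Z] = (2/5)·(10/3) + (2/5)·(6) + (1/5)·(13/2) = 151/30.

151/30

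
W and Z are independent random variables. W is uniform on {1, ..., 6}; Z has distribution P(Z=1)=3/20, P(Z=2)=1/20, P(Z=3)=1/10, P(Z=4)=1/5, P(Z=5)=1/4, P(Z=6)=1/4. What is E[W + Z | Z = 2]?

P(Z = 2) = 1/20.
Summing (W+Z)·P(x,y) over outcomes with Z = 2 gives 11/40.
E[W + Z | Z = 2] = (11/40) / (1/20) = 11/2.

11/2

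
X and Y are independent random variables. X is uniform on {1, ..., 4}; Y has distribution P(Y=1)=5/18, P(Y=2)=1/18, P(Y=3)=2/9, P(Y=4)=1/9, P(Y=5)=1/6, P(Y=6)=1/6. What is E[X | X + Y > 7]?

P(X + Y > 7) = 17/72.
Summing X·P(x,y) over outcomes with X + Y > 7 gives 7/9.
E[X | X + Y > 7] = (7/9) / (17/72) = 56/17.

56/17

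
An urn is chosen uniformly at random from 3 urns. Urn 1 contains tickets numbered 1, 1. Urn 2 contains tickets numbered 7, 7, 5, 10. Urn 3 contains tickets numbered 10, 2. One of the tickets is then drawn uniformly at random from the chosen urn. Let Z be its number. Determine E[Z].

E[Z | urn 1] = (1+1)/2 = 1.
E[Z | urn 2] = (7+7+5+10)/4 = 29/4.
E[Z | urn 3] = (10+2)/2 = 6.
By the law of total expectation,
E[Z] = (1/3)·(1) + (1/3)·(29/4) + (1/3)·(6) = 19/4.

19/4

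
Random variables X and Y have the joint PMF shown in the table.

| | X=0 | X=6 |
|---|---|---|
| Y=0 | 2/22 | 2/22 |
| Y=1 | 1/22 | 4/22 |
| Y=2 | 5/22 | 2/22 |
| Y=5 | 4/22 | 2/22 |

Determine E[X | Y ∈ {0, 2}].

P(Y ∈ {0, 2}) = 1/2.
Σ X·P over the event = 0·(2/22) + 0·(5/22) + 6·(2/22) + 6·(2/22) = 12/11.
E[X | Y ∈ {0, 2}] = (12/11) / (1/2) = 24/11.

24/11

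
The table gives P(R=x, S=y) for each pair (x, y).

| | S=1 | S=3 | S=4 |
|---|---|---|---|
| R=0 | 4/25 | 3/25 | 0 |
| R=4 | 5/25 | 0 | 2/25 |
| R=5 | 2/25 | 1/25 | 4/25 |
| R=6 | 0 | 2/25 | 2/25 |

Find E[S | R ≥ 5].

P(R ≥ 5) = 11/25.
Σ S·P over the event = 1·(2/25) + 3·(1/25) + 4·(4/25) + 3·(2/25) + 4·(2/25) = 7/5.
E[S | R ≥ 5] = (7/5) / (11/25) = 35/11.

35/11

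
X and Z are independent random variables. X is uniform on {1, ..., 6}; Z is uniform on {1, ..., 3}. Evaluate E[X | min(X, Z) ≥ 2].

4

Outcomes with min(X, Z) ≥ 2: (2,2), (2,3), (3,2), (3,3), (4,2), (4,3), (5,2), (5,3), (6,2), (6,3), each with probability 1/18.
E[X | min(X, Z) ≥ 2] = (2 + 2 + 3 + 3 + 4 + 4 + 5 + 5 + 6 + 6) / 10 = 4.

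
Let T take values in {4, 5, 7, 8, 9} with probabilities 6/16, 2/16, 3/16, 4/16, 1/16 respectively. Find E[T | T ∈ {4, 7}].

5

P(T ∈ {4, 7}) = 9/16.
Σ over the event: 4·3/8 + 7·3/16 = 45/16.
E[T | T ∈ {4, 7}] = (45/16) / (9/16) = 5.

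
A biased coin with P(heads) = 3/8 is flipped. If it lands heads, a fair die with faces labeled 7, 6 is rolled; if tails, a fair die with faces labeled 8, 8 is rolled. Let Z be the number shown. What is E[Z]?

119/16

E[Z | heads] = (7+6)/2 = 13/2.
E[Z | tails] = (8+8)/2 = 8.
E[Z] = (3/8)·(13/2) + (5/8)·(8) = 119/16.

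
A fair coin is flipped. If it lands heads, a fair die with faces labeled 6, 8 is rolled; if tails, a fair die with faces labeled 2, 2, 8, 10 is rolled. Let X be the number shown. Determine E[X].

E[X | heads] = (6+8)/2 = 7.
E[X | tails] = (2+2+8+10)/4 = 11/2.
By the law of total expectation,
E[X] = (1/2)·(7) + (1/2)·(11/2) = 25/4.

25/4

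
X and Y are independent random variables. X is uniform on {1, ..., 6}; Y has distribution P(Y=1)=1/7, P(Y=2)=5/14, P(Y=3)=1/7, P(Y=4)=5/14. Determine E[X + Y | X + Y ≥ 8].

P(X + Y ≥ 8) = 2/7.
Summing (X+Y)·P(x,y) over outcomes with X + Y ≥ 8 gives 209/84.
E[X + Y | X + Y ≥ 8] = (209/84) / (2/7) = 209/24.

209/24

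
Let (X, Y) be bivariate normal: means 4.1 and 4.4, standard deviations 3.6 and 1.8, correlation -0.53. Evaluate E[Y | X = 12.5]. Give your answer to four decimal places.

2.1740

For a bivariate normal, E[Y | X=x] = μ_Y + ρ·(σ_Y/σ_X)·(x − μ_X).
E[Y | X=12.5] = 4.4 + (-0.53)·(1.8/3.6)·(12.5 − (4.1)) = 4.4 + (-0.265)·(8.4) = 2.1740.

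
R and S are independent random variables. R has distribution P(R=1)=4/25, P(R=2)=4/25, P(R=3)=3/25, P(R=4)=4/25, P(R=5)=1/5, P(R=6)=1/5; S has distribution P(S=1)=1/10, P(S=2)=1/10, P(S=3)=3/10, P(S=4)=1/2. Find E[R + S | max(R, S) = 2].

10/3

P(max(R, S) = 2) = 6/125.
Summing (R+S)·P(x,y) over outcomes with max(R, S) = 2 gives 4/25.
E[R + S | max(R, S) = 2] = (4/25) / (6/125) = 10/3.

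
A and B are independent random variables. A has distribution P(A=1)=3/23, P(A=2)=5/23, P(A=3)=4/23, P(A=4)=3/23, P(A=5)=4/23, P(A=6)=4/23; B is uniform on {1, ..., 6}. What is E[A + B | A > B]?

405/58

P(A > B) = 29/69.
Summing (A+B)·P(x,y) over outcomes with A > B gives 135/46.
E[A + B | A > B] = (135/46) / (29/69) = 405/58.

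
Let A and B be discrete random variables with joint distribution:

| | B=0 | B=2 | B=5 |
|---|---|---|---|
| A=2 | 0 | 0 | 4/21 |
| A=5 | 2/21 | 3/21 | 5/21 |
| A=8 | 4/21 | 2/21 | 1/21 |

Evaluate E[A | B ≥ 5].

P(B ≥ 5) = 10/21.
Σ A·P over the event = 2·(4/21) + 5·(5/21) + 8·(1/21) = 41/21.
E[A | B ≥ 5] = (41/21) / (10/21) = 41/10.

41/10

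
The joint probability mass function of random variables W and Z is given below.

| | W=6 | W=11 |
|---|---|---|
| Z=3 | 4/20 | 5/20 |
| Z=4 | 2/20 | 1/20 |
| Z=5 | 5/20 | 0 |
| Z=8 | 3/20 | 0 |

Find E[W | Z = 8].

P(Z = 8) = 3/20.
Σ W·P over the event = 6·(3/20) = 9/10.
E[W | Z = 8] = (9/10) / (3/20) = 6.

6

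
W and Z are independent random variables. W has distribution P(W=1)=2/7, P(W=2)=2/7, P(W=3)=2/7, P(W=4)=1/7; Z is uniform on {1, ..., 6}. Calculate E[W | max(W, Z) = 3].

P(max(W, Z) = 3) = 5/21.
Summing W·P(x,y) over outcomes with max(W, Z) = 3 gives 4/7.
E[W | max(W, Z) = 3] = (4/7) / (5/21) = 12/5.

12/5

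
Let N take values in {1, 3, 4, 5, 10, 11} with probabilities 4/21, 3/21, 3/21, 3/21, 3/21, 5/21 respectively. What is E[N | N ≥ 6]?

P(N ≥ 6) = 8/21.
Σ over the event: 10·1/7 + 11·5/21 = 85/21.
E[N | N ≥ 6] = (85/21) / (8/21) = 85/8.

85/8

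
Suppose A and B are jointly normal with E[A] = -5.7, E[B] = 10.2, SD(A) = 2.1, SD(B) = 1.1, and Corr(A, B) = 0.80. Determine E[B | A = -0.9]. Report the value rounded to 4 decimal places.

For a bivariate normal, E[B | A=x] = μ_B + ρ·(σ_B/σ_A)·(x − μ_A).
E[B | A=-0.9] = 10.2 + (0.80)·(1.1/2.1)·(-0.9 − (-5.7)) = 10.2 + (0.41905)·(4.8) = 12.2114.

12.2114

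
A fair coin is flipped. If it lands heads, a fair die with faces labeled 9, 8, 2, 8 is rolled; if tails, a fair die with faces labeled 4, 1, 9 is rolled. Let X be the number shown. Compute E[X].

E[X | heads] = (9+8+2+8)/4 = 27/4.
E[X | tails] = (4+1+9)/3 = 14/3.
E[X] = (1/2)·(27/4) + (1/2)·(14/3) = 137/24.

137/24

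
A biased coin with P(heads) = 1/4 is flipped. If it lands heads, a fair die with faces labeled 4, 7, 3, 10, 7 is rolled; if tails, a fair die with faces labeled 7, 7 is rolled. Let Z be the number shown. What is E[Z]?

34/5

E[Z | heads] = (4+7+3+10+7)/5 = 31/5.
E[Z | tails] = (7+7)/2 = 7.
By the law of total expectation,
E[Z] = (1/4)·(31/5) + (3/4)·(7) = 34/5.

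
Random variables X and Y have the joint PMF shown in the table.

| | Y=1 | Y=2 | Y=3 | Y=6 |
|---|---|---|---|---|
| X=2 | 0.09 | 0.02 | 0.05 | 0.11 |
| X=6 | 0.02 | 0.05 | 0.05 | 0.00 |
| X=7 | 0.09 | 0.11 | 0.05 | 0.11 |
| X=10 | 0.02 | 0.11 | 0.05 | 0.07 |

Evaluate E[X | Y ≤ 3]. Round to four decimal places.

6.4648

P(Y ≤ 3) = 0.71.
Summing X·P(X=x,Y=y) over the conditioning event gives 4.59.
E[X | Y ≤ 3] = (4.59) / (0.71) = 6.4648.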